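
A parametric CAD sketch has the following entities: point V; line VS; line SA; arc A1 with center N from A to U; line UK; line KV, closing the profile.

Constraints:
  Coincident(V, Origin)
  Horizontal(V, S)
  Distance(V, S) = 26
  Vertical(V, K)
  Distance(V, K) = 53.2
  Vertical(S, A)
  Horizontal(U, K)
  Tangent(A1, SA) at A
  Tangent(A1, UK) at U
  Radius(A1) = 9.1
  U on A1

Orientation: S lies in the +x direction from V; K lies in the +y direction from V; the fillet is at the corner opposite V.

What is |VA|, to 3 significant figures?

51.2

V is at the origin; VS is horizontal with |VS| = 26.0 and S on the +x side, so S = (26.0, 0.00). VK is vertical with |VK| = 53.2 and K on the +y side, so K = (0.00, 53.2). The virtual corner opposite V is at (26.0, 53.2). The tangent condition forces NA to be normal to SA and A1 meets UK tangentially, so NU is at right angles to UK, with radius 9.1, so the center N sits 9.1 in from both sides at N = (16.9, 44.1). That places the tangent points at A = (26.0, 44.1) on SA and U = (16.9, 53.2) on UK. Then |VA| = |A − V| = 51.2.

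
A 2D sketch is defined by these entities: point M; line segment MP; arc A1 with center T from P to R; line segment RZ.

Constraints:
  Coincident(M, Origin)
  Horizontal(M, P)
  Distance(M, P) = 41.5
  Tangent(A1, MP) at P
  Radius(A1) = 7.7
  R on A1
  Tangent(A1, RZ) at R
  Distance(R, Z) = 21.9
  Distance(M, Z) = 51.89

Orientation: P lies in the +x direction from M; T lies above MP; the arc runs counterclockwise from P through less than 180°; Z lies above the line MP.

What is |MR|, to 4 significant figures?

49.84

M is at the origin; M and P share the same y with |MP| = 41.5 and P on the +x side, so P = (41.50, 0.000). A1 meets MP tangentially, so TP is at right angles to MP, so T = P + (0, 7.7) = (41.50, 7.700). Since TR ⟂ RZ (tangency), |TZ| = √(7.7² + 21.9²) = 23.21 regardless of where R sits on A1. So Z lies on both circle(M, 51.89) and circle(T, 23.21); the above-MP intersection is Z = (41.68, 30.91). R is the foot of the tangent from Z: R = (48.78, 10.20).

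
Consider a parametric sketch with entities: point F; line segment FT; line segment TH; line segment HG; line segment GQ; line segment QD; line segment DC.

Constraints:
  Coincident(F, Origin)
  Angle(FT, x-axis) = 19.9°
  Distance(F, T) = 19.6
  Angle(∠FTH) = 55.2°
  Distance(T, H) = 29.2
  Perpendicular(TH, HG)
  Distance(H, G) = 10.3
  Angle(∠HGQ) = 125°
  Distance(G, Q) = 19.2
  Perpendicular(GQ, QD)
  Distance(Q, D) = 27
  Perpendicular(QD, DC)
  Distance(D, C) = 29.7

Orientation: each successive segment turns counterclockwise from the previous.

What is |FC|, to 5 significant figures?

35.712

F is at the origin; FT runs at 19.9° with length 19.6, so T = (18.430, 6.6714). ∠FTH = 55.2° gives TH at 144.70° from the x-axis; with |TH| = 29.2, H = (-5.4016, 23.545). TH ⟂ HG, so HG runs at -125.30°; with |HG| = 10.3, G = (-11.354, 15.139). ∠HGQ = 125.0° gives GQ at -70.300° from the x-axis; with |GQ| = 19.2, Q = (-4.8813, -2.9376). The perpendicularity gives QD at right angles to GQ, so QD runs at 19.700°; with |QD| = 27.0, D = (20.538, 6.1640). The perpendicularity gives DC at right angles to QD, so DC runs at 109.70°; with |DC| = 29.7, C = (10.527, 34.126). Then |FC| = |C − F| = 35.712.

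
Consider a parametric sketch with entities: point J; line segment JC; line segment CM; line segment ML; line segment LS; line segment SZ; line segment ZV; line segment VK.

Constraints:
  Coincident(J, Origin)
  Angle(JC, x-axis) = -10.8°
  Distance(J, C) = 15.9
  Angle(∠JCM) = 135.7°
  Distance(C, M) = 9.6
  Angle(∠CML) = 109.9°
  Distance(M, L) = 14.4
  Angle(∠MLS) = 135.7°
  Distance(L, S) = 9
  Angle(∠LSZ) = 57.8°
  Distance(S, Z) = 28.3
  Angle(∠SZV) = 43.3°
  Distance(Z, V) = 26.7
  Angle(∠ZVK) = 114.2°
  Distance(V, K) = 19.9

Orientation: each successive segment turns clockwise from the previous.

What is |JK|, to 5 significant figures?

38.483

J is at the origin; JC runs at -10.8° with length 15.9, so C = (15.618, -2.9794). ∠JCM = 135.7° gives CM at -55.100° from the x-axis; with |CM| = 9.6, M = (21.111, -10.853). ∠CML = 109.9° gives ML at -125.20° from the x-axis; with |ML| = 14.4, L = (12.810, -22.620). ∠MLS = 135.7° gives LS at -169.50° from the x-axis; with |LS| = 9.0, S = (3.9610, -24.260). ∠LSZ = 57.8° gives SZ at 68.300° from the x-axis; with |SZ| = 28.3, Z = (14.425, 2.0346). ∠SZV = 43.3° gives ZV at -68.400° from the x-axis; with |ZV| = 26.7, V = (24.254, -22.790). ∠ZVK = 114.2° gives VK at -134.20° from the x-axis; with |VK| = 19.9, K = (10.380, -37.057). Then |JK| = |K − J| = 38.483.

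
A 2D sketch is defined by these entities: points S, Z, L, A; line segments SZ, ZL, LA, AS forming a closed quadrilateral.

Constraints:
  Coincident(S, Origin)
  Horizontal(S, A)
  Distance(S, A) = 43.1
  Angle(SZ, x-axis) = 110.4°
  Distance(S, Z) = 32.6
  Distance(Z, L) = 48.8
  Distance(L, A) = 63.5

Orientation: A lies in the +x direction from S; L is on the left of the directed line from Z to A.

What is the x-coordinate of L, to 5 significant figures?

26.533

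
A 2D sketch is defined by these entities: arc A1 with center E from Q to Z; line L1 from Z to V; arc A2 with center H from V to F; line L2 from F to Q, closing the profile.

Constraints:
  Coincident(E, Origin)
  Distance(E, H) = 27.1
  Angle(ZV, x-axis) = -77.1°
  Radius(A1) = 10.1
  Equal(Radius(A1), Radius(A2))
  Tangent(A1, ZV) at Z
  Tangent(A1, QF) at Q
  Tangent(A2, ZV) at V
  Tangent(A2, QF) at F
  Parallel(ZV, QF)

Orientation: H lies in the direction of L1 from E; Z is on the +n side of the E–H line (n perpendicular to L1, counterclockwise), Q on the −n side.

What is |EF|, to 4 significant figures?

28.92

The slot axis is L1's direction at -77.1°, so u = (cos -77.1°, sin -77.1°) = (0.2233, -0.9748) and n = (−sin -77.1°, cos -77.1°) = (0.9748, 0.2233). E is at the origin and H lies 27.1 along u from E, so H = 27.1·u = (6.050, -26.42). Tangency of A1 to both parallel lines with radius 10.1 puts Z and Q at E ± 10.1·n: Z = (9.845, 2.255), Q = (-9.845, -2.255). Equal radii place V and F the same way about H: V = H + 10.1·n = (15.90, -24.16), F = H − 10.1·n = (-3.795, -28.67). Then |EF| = |F − E| = 28.92.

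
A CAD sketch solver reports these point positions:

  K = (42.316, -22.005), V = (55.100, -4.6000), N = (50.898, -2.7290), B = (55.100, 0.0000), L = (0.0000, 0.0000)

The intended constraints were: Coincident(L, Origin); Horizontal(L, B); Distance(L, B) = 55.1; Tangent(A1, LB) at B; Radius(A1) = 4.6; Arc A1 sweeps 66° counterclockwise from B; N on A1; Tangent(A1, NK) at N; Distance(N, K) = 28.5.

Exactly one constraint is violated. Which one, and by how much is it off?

Distance(N, K) = 28.5 — off by 7.40.

L = (0.00, 0.00) ✓; L.y = 0.00, B.y = 0.00 ✓; |LB| = 55.10 ✓; ∠(VB, BL) = 90.00° ✓; |VB| = 4.600 ✓; bearing(V→N) − bearing(V→B) = 66.00° ✓; |VN| = 4.600 ✓; ∠(VN, NK) = 90.00° ✓; |NK| = 21.10 ✗.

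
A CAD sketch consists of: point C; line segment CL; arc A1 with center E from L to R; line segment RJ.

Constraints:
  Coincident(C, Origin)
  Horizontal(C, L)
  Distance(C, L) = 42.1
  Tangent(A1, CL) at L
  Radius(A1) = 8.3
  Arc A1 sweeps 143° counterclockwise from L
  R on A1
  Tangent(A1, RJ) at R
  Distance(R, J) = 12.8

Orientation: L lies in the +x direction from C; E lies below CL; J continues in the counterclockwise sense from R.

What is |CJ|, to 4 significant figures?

52.46

C is at the origin; CL is horizontal with |CL| = 42.1 and L on the +x side, so L = (42.10, 0.000). A1 meets CL tangentially, so EL is at right angles to CL, so E = L + (0, -8.3) = (42.10, -8.300). On A1, L sits at bearing 90° from E; a 143° counterclockwise sweep puts R at bearing 233°, so R = E + 8.3·(cos 233°, sin 233°) = (37.10, -14.93). Tangency of A1 to RJ means the radius ER is perpendicular to RJ, so RJ runs along (−sin 233°, cos 233°); with |RJ| = 12.8, J = (47.33, -22.63). Then |CJ| = |J − C| = 52.46.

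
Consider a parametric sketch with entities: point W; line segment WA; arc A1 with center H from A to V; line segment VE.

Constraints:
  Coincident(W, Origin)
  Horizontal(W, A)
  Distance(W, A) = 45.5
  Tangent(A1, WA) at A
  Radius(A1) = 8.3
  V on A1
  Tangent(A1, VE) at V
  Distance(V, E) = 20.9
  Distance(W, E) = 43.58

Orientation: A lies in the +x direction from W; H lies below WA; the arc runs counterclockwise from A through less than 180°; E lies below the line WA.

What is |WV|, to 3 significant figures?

38.0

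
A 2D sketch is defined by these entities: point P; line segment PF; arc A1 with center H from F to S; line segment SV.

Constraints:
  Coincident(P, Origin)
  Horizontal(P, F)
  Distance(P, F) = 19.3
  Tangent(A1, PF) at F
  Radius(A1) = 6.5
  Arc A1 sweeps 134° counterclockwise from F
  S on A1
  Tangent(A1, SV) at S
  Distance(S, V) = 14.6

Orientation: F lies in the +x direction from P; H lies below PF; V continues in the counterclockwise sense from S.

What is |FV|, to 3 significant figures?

22.2

P is at the origin; P and F share the same y with |PF| = 19.3 and F on the +x side, so F = (19.3, 0.00). Tangency of A1 to PF means the radius HF is perpendicular to PF, so H = F + (0, -6.5) = (19.3, -6.50). On A1, F sits at bearing 90° from H; a 134° counterclockwise sweep puts S at bearing 224°, so S = H + 6.5·(cos 224°, sin 224°) = (14.6, -11.0). A1 meets SV tangentially, so HS is at right angles to SV, so SV runs along (−sin 224°, cos 224°); with |SV| = 14.6, V = (24.8, -21.5). Then |FV| = |V − F| = 22.2.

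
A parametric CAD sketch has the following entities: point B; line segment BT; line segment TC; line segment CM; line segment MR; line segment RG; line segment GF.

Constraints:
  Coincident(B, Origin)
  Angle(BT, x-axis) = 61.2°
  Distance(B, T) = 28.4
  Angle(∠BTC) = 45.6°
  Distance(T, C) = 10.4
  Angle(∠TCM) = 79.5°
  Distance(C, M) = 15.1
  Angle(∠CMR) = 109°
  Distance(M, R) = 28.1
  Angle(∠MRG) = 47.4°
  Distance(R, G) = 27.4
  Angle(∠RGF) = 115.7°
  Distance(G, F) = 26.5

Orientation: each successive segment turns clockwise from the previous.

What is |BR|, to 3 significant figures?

40.0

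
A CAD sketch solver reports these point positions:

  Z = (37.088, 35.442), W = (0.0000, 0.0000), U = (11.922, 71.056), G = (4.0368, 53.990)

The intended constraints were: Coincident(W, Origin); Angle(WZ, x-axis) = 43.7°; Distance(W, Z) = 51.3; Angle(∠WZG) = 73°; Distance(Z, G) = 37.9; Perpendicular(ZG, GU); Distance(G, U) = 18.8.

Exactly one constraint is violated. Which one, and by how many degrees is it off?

Perpendicular(ZG, GU) — off by 4.50°.

W = (0.00, 0.00) ✓; WZ at 43.70° ✓; |WZ| = 51.30 ✓; ∠WZG = 73.00° ✓; |ZG| = 37.90 ✓; ∠(ZG, GU) = 85.50° ✗; |GU| = 18.80 ✓.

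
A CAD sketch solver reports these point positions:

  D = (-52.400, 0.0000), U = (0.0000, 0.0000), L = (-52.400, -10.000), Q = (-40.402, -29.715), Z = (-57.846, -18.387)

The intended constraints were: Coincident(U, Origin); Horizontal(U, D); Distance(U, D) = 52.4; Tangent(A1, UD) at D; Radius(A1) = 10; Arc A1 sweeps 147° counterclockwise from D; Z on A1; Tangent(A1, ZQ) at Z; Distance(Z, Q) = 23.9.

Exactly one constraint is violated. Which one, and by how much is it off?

Distance(Z, Q) = 23.9 — off by 3.10.

U = (0.00, 0.00) ✓; U.y = 0.00, D.y = 0.00 ✓; |UD| = 52.40 ✓; ∠(LD, DU) = 90.00° ✓; |LD| = 10.00 ✓; bearing(L→Z) − bearing(L→D) = 147.0° ✓; |LZ| = 10.00 ✓; ∠(LZ, ZQ) = 90.00° ✓; |ZQ| = 20.80 ✗.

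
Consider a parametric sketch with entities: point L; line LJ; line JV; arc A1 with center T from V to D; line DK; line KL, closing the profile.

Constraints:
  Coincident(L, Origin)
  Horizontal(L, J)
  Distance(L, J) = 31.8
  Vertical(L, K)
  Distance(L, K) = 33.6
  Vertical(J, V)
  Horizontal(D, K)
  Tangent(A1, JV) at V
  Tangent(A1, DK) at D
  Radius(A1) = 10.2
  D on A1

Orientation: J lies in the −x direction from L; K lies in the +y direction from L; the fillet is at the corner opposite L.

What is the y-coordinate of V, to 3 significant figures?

23.4

L is at the origin; L and J share the same y with |LJ| = 31.8 and J on the −x side, so J = (-31.8, 0.00). LK is vertical with |LK| = 33.6 and K on the +y side, so K = (0.00, 33.6). The virtual corner opposite L is at (-31.8, 33.6). A1 meets JV tangentially, so TV is at right angles to JV and since A1 is tangent to DK there, TD ⟂ DK, with radius 10.2, so the center T sits 10.2 in from both sides at T = (-21.6, 23.4). That places the tangent points at V = (-31.8, 23.4) on JV and D = (-21.6, 33.6) on DK. So V.y = 23.4.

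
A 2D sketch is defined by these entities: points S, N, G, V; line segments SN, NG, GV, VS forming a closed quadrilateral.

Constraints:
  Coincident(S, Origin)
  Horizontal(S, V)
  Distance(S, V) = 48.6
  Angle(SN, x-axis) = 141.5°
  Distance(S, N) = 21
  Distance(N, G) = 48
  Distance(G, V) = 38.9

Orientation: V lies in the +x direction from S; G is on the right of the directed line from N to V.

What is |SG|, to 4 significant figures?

27.38

Checks: |NG| = 48.00 ✓; |GV| = 38.90 ✓.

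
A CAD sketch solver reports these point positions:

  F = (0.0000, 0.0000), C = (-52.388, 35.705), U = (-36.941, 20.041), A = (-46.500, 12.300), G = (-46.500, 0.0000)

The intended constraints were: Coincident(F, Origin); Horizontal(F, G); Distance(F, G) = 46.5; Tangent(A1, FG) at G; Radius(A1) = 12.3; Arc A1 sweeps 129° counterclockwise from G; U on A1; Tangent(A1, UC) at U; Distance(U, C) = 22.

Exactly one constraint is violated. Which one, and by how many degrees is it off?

Tangent(A1, UC) at U — off by 5.60°.

F = (0.00, 0.00) ✓; F.y = 0.00, G.y = 0.00 ✓; |FG| = 46.50 ✓; ∠(AG, GF) = 90.00° ✓; |AG| = 12.30 ✓; bearing(A→U) − bearing(A→G) = 129.0° ✓; |AU| = 12.30 ✓; ∠(AU, UC) = 84.40° ✗; |UC| = 22.00 ✓.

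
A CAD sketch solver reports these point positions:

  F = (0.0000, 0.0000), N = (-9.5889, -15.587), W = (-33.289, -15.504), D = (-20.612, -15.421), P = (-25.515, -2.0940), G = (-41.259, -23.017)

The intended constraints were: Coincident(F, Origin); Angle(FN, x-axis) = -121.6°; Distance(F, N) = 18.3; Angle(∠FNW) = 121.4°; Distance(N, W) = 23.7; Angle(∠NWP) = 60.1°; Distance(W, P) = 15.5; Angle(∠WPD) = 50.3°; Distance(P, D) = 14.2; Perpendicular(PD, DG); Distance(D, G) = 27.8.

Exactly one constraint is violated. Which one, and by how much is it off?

Distance(D, G) = 27.8 — off by 5.80.

F = (0.00, 0.00) ✓; FN at -121.6° ✓; |FN| = 18.30 ✓; ∠FNW = 121.4° ✓; |NW| = 23.70 ✓; ∠NWP = 60.10° ✓; |WP| = 15.50 ✓; ∠WPD = 50.30° ✓; |PD| = 14.20 ✓; ∠(PD, DG) = 90.00° ✓; |DG| = 22.00 ✗.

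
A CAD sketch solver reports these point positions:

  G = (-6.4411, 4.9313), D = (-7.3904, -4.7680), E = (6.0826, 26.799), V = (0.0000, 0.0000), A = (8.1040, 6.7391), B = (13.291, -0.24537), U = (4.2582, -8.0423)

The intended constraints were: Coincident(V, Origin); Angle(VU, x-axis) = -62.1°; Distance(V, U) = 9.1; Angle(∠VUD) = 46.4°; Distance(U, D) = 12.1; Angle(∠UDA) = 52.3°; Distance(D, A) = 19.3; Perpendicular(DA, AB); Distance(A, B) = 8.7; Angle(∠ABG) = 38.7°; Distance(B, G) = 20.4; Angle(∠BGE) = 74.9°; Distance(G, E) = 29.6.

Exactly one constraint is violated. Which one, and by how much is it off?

Distance(G, E) = 29.6 — off by 4.40.

V = (0.00, 0.00) ✓; VU at -62.10° ✓; |VU| = 9.100 ✓; ∠VUD = 46.40° ✓; |UD| = 12.10 ✓; ∠UDA = 52.30° ✓; |DA| = 19.30 ✓; ∠(DA, AB) = 90.00° ✓; |AB| = 8.700 ✓; ∠ABG = 38.70° ✓; |BG| = 20.40 ✓; ∠BGE = 74.90° ✓; |GE| = 25.20 ✗.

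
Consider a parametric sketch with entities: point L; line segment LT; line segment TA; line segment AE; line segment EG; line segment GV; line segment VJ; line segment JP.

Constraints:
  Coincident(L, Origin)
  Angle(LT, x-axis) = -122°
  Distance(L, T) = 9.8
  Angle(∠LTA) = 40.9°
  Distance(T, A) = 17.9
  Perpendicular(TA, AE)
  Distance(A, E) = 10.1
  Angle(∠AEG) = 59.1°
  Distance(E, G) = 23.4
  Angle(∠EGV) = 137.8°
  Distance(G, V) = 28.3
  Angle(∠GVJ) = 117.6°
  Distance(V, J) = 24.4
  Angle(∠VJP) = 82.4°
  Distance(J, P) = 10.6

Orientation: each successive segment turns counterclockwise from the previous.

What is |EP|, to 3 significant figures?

47.9

L is at the origin; LT runs at -122.0° with length 9.8, so T = (-5.19, -8.31). ∠LTA = 40.9° gives TA at 17.1° from the x-axis; with |TA| = 17.9, A = (11.9, -3.05). The perpendicularity gives AE at right angles to TA, so AE runs at 107°; with |AE| = 10.1, E = (8.95, 6.61). ∠AEG = 59.1° gives EG at -132° from the x-axis; with |EG| = 23.4, G = (-6.71, -10.8). ∠EGV = 137.8° gives GV at -89.8° from the x-axis; with |GV| = 28.3, V = (-6.61, -39.1). ∠GVJ = 117.6° gives VJ at -27.4° from the x-axis; with |VJ| = 24.4, J = (15.0, -50.3). ∠VJP = 82.4° gives JP at 70.2° from the x-axis; with |JP| = 10.6, P = (18.6, -40.3). Then |EP| = |P − E| = 47.9.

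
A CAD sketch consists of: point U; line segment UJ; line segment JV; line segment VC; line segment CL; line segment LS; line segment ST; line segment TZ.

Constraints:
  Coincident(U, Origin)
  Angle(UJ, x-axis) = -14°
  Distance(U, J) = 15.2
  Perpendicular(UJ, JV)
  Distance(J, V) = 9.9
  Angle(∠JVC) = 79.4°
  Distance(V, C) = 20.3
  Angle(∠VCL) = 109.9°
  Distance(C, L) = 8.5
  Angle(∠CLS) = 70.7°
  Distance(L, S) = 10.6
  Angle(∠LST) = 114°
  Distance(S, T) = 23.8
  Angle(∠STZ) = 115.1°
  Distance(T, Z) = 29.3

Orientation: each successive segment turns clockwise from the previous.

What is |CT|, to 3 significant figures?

22.2

U is at the origin; UJ runs at -14.0° with length 15.2, so J = (14.7, -3.68). The perpendicularity gives JV at right angles to UJ, so JV runs at -104°; with |JV| = 9.9, V = (12.4, -13.3). ∠JVC = 79.4° gives VC at 155° from the x-axis; with |VC| = 20.3, C = (-6.10, -4.83). ∠VCL = 109.9° gives CL at 85.3° from the x-axis; with |CL| = 8.5, L = (-5.41, 3.64). ∠CLS = 70.7° gives LS at -24.0° from the x-axis; with |LS| = 10.6, S = (4.28, -0.673). ∠LST = 114.0° gives ST at -90.0° from the x-axis; with |ST| = 23.8, T = (4.28, -24.5). Then |CT| = |T − C| = 22.2.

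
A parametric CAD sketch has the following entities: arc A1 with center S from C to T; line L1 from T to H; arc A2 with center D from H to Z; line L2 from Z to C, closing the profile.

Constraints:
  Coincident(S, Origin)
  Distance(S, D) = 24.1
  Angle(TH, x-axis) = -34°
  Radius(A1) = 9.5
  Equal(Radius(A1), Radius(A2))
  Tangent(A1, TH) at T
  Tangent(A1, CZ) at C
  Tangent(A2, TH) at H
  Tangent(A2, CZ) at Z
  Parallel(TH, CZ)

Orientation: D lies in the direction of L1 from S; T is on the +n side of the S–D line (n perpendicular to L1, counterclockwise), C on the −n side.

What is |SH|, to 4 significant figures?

25.90

The slot axis is L1's direction at -34.0°, so u = (cos -34.0°, sin -34.0°) = (0.8290, -0.5592) and n = (−sin -34.0°, cos -34.0°) = (0.5592, 0.8290). S is at the origin and D lies 24.1 along u from S, so D = 24.1·u = (19.98, -13.48). Tangency of A1 to both parallel lines with radius 9.5 puts T and C at S ± 9.5·n: T = (5.312, 7.876), C = (-5.312, -7.876). Equal radii place H and Z the same way about D: H = D + 9.5·n = (25.29, -5.601), Z = D − 9.5·n = (14.67, -21.35). Then |SH| = |H − S| = 25.90.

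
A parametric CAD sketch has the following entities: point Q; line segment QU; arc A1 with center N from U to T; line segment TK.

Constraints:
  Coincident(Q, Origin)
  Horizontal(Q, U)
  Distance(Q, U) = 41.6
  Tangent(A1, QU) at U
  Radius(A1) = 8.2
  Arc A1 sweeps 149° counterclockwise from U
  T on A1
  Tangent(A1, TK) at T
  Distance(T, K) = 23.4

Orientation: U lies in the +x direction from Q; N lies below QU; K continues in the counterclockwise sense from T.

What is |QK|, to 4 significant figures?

63.58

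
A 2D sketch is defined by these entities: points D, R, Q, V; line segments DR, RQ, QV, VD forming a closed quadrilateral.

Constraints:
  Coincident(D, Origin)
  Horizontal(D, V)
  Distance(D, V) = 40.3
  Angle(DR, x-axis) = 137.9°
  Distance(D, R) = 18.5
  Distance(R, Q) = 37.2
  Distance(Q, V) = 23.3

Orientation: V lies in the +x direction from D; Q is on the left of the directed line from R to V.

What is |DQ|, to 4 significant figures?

28.23

Checks: |RQ| = 37.20 ✓; |QV| = 23.30 ✓.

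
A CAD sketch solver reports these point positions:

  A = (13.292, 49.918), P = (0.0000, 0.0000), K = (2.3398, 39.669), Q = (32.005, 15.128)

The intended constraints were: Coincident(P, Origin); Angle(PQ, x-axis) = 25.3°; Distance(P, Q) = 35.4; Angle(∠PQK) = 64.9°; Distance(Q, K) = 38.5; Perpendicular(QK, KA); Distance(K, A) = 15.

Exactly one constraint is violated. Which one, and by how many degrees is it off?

Perpendicular(QK, KA) — off by 7.30°.

P = (0.00, 0.00) ✓; PQ at 25.30° ✓; |PQ| = 35.40 ✓; ∠PQK = 64.90° ✓; |QK| = 38.50 ✓; ∠(QK, KA) = 97.30° ✗; |KA| = 15.00 ✓.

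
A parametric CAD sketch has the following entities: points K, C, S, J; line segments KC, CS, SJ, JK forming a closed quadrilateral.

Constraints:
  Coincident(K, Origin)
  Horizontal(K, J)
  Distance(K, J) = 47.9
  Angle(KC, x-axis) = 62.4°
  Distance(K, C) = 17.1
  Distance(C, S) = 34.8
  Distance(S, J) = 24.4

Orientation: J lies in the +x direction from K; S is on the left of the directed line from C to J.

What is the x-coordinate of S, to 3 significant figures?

41.7

K is at the origin; KJ is horizontal with |KJ| = 47.9 and J in +x, so J = (47.9, 0). KC runs at 62.4° with |KC| = 17.1, so C = (7.92, 15.2). S is determined by |CS| = 34.8 and |SJ| = 24.4 together: it lies at the intersection of circle(C, 34.8) and circle(J, 24.4). With |CJ| = 42.8, the foot of the radical line on CJ is 28.6 from C and the perpendicular offset is √(34.8² − 28.6²) = 19.9. Taking the left-of-CJ solution: S = (41.7, 23.6).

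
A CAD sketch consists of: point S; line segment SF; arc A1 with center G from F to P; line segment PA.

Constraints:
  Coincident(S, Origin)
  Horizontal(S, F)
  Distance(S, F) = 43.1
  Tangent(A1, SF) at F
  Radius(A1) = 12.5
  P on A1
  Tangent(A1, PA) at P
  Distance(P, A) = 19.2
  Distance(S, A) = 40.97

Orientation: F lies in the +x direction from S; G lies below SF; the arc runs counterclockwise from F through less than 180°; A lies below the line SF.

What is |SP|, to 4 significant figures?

32.56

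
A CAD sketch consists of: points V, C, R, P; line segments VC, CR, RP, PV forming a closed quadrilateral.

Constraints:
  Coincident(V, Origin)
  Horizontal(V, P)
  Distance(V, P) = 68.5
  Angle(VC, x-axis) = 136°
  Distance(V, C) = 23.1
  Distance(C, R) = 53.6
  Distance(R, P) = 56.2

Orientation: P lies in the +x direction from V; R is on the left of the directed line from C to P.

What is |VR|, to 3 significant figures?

51.5

V is at the origin; V and P share the same y with |VP| = 68.5 and P in +x, so P = (68.5, 0). VC runs at 136.0° with |VC| = 23.1, so C = (-16.6, 16.0). R is determined by |CR| = 53.6 and |RP| = 56.2 together: it lies at the intersection of circle(C, 53.6) and circle(P, 56.2). With |CP| = 86.6, the foot of the radical line on CP is 41.7 from C and the perpendicular offset is √(53.6² − 41.7²) = 33.7. Taking the left-of-CP solution: R = (30.6, 41.5).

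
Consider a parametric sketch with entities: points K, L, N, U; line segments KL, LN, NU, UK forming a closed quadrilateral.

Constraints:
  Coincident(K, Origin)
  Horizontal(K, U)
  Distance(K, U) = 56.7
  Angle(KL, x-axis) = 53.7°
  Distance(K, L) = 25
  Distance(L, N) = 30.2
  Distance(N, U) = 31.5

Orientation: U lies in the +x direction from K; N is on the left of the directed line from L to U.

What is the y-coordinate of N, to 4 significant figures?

28.72

K is at the origin; K and U share the same y with |KU| = 56.7 and U in +x, so U = (56.7, 0). KL runs at 53.7° with |KL| = 25.0, so L = (14.80, 20.15). N is determined by |LN| = 30.2 and |NU| = 31.5 together: it lies at the intersection of circle(L, 30.2) and circle(U, 31.5). With |LU| = 46.49, the foot of the radical line on LU is 22.38 from L and the perpendicular offset is √(30.2² − 22.38²) = 20.27. Taking the left-of-LU solution: N = (43.76, 28.72).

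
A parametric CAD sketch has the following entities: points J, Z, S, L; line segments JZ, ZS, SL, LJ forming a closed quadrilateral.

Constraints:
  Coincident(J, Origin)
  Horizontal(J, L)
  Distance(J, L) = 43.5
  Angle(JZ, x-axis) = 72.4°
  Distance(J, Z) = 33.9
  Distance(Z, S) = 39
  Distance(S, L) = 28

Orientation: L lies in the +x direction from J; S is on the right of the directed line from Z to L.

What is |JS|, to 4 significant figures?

17.36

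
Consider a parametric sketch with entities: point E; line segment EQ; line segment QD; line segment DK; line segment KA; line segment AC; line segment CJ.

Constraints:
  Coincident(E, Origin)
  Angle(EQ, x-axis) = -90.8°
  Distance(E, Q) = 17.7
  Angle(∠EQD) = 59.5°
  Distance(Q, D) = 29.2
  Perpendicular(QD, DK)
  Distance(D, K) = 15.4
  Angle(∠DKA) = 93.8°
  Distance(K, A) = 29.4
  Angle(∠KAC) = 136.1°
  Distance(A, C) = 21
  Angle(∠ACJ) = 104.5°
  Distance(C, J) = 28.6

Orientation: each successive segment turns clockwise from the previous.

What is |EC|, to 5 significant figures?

27.654

E is at the origin; EQ runs at -90.8° with length 17.7, so Q = (-0.24713, -17.698). ∠EQD = 59.5° gives QD at 148.70° from the x-axis; with |QD| = 29.2, D = (-25.197, -2.5283). QD is perpendicular to DK, so DK runs at 58.700°; with |DK| = 15.4, K = (-17.197, 10.630). ∠DKA = 93.8° gives KA at -27.500° from the x-axis; with |KA| = 29.4, A = (8.8814, -2.9451). ∠KAC = 136.1° gives AC at -71.400° from the x-axis; with |AC| = 21.0, C = (15.580, -22.848). Then |EC| = |C − E| = 27.654.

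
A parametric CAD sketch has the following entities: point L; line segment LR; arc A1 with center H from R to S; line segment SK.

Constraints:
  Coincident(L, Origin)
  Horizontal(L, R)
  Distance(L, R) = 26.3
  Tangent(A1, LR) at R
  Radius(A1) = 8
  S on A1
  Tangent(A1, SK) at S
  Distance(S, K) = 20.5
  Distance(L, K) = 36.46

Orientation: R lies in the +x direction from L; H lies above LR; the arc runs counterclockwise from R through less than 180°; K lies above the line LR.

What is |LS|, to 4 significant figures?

35.22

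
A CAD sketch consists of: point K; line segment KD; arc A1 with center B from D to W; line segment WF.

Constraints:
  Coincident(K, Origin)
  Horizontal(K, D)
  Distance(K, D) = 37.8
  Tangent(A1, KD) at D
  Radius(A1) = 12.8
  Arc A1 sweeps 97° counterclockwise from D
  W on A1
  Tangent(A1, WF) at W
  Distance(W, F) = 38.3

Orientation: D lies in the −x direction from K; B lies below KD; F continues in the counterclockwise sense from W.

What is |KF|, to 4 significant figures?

69.60

K is at the origin; K and D share the same y with |KD| = 37.8 and D on the −x side, so D = (-37.80, 0.000). The tangent condition forces BD to be normal to KD, so B = D + (0, -12.8) = (-37.80, -12.80). On A1, D sits at bearing 90° from B; a 97° counterclockwise sweep puts W at bearing 187°, so W = B + 12.8·(cos 187°, sin 187°) = (-50.50, -14.36). A1 meets WF tangentially, so BW is at right angles to WF, so WF runs along (−sin 187°, cos 187°); with |WF| = 38.3, F = (-45.84, -52.37). Then |KF| = |F − K| = 69.60.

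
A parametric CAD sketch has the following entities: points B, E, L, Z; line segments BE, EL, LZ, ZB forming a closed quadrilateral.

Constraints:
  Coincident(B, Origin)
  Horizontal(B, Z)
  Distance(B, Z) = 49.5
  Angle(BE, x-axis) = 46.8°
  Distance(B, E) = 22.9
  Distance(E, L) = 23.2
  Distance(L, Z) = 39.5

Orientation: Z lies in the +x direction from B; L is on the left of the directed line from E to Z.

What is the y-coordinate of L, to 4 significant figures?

34.59

B is at the origin; BZ is horizontal with |BZ| = 49.5 and Z in +x, so Z = (49.5, 0). BE runs at 46.8° with |BE| = 22.9, so E = (15.68, 16.69). L is determined by |EL| = 23.2 and |LZ| = 39.5 together: it lies at the intersection of circle(E, 23.2) and circle(Z, 39.5). With |EZ| = 37.72, the foot of the radical line on EZ is 5.312 from E and the perpendicular offset is √(23.2² − 5.312²) = 22.58. Taking the left-of-EZ solution: L = (30.43, 34.59).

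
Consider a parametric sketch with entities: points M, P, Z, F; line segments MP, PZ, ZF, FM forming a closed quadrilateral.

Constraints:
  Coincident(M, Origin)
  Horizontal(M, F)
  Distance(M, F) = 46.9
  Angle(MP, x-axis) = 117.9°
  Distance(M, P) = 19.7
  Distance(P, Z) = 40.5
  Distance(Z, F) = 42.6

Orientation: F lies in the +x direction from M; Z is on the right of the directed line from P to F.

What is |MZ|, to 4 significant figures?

20.82

M is at the origin; MF is horizontal with |MF| = 46.9 and F in +x, so F = (46.9, 0). MP runs at 117.9° with |MP| = 19.7, so P = (-9.218, 17.41). Z is determined by |PZ| = 40.5 and |ZF| = 42.6 together: it lies at the intersection of circle(P, 40.5) and circle(F, 42.6). With |PF| = 58.76, the foot of the radical line on PF is 27.89 from P and the perpendicular offset is √(40.5² − 27.89²) = 29.36. Taking the right-of-PF solution: Z = (8.722, -18.90).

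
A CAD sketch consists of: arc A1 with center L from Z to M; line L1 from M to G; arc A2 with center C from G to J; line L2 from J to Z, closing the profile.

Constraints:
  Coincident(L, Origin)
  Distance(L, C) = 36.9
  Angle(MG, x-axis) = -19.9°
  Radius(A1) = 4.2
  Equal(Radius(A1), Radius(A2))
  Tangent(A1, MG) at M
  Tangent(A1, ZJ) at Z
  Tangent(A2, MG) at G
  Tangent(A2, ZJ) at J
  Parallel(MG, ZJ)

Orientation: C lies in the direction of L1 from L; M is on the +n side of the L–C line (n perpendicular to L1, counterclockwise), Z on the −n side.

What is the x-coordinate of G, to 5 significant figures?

36.126

Tangency of A1 to both parallel lines with radius 4.2 puts M and Z at L ± 4.2·n: M = (1.4296, 3.9492), Z = (-1.4296, -3.9492). Equal radii place G and J the same way about C: G = C + 4.2·n = (36.126, -8.6108), J = C − 4.2·n = (33.267, -16.509). So G.x = 36.126.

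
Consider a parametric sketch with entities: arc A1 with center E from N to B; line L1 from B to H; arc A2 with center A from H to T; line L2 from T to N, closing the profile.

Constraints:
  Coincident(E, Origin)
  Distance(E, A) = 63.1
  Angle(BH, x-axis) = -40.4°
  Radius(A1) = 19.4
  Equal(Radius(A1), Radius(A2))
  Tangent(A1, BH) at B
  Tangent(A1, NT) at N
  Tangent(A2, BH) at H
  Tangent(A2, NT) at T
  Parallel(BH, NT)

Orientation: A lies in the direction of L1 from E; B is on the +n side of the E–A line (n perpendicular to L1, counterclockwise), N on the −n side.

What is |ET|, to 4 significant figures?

66.01

Tangency of A1 to both parallel lines with radius 19.4 puts B and N at E ± 19.4·n: B = (12.57, 14.77), N = (-12.57, -14.77). Equal radii place H and T the same way about A: H = A + 19.4·n = (60.63, -26.12), T = A − 19.4·n = (35.48, -55.67). Then |ET| = |T − E| = 66.01.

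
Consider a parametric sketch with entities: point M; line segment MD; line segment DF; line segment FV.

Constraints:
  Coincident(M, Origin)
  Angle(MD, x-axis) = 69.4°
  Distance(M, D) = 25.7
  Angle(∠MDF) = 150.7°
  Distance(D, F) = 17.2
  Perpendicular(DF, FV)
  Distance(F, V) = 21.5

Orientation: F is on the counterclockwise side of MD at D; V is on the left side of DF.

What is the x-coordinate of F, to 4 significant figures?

6.441

M is at the origin; MD runs at 69.4° with length 25.7, so D = 25.7·(cos 69.4°, sin 69.4°) = (9.042, 24.06). ∠MDF = 150.7°, so DF runs at 69.4° + (180° − 150.7°) = 98.70° from the x-axis; with |DF| = 17.2, F = D + 17.2·(cos 98.70°, sin 98.70°) = (6.441, 41.06). So F.x = 6.441.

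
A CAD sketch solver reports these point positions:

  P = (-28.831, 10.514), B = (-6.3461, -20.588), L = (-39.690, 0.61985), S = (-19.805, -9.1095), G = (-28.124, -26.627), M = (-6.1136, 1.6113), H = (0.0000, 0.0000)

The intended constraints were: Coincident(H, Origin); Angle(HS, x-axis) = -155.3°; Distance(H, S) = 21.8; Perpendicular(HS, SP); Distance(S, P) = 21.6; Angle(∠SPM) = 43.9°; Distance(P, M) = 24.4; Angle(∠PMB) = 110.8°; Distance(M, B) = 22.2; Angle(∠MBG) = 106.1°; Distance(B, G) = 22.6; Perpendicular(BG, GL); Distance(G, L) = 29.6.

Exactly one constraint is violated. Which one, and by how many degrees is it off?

Perpendicular(BG, GL) — off by 7.50°.

H = (0.00, 0.00) ✓; HS at -155.3° ✓; |HS| = 21.80 ✓; ∠(HS, SP) = 90.00° ✓; |SP| = 21.60 ✓; ∠SPM = 43.90° ✓; |PM| = 24.40 ✓; ∠PMB = 110.8° ✓; |MB| = 22.20 ✓; ∠MBG = 106.1° ✓; |BG| = 22.60 ✓; ∠(BG, GL) = 82.50° ✗; |GL| = 29.60 ✓.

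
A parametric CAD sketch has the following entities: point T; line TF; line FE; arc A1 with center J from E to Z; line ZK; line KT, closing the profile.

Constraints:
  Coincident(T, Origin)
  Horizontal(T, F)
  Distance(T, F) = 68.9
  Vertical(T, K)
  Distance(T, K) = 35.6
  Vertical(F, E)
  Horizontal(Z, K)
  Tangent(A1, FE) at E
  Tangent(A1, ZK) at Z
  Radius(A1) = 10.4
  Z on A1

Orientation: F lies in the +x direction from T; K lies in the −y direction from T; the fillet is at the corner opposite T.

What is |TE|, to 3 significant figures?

73.4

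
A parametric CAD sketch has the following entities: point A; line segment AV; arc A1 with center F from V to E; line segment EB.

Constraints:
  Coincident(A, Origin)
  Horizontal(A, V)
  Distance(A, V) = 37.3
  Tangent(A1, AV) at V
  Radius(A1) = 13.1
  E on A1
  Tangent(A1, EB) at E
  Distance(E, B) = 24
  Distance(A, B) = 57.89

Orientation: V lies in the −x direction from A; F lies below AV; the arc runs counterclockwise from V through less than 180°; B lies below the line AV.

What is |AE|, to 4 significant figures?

52.63

Checks: |FE| = 13.10 ✓; ∠(FE, EB) = 90.00° ✓; |EB| = 24.00 ✓; |AB| = 57.89 ✓.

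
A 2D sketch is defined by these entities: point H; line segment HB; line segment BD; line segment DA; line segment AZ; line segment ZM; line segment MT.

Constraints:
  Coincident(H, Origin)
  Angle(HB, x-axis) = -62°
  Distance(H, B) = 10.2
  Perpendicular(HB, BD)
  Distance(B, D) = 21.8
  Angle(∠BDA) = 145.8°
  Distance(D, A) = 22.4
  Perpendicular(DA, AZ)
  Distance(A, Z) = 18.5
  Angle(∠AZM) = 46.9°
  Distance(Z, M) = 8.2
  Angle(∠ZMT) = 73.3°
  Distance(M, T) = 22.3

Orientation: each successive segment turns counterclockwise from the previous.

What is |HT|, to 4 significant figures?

51.61

H is at the origin; HB runs at -62.0° with length 10.2, so B = (4.789, -9.006). HB is perpendicular to BD, so BD runs at 28.00°; with |BD| = 21.8, D = (24.04, 1.228). ∠BDA = 145.8° gives DA at 62.20° from the x-axis; with |DA| = 22.4, A = (34.48, 21.04). The perpendicularity gives AZ at right angles to DA, so AZ runs at 152.2°; with |AZ| = 18.5, Z = (18.12, 29.67). ∠AZM = 46.9° gives ZM at -74.70° from the x-axis; with |ZM| = 8.2, M = (20.28, 21.76). ∠ZMT = 73.3° gives MT at 32.00° from the x-axis; with |MT| = 22.3, T = (39.19, 33.58). Then |HT| = |T − H| = 51.61.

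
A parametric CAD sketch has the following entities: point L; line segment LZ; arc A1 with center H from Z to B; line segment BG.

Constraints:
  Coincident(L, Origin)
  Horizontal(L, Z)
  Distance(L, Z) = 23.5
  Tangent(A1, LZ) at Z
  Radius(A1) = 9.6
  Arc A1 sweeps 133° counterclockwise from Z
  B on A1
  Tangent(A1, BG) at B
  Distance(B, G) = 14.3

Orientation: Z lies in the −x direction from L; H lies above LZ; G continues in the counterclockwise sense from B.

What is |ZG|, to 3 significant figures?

26.7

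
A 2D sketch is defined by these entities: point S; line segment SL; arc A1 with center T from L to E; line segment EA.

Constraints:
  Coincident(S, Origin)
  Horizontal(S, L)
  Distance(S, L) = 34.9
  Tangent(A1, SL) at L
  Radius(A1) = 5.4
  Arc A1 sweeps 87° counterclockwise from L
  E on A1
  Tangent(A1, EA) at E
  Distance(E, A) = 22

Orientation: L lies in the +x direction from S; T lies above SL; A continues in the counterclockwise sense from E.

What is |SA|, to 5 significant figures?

49.511

S is at the origin; S and L share the same y with |SL| = 34.9 and L on the +x side, so L = (34.900, 0.0000). Since A1 is tangent to SL there, TL ⟂ SL, so T = L + (0, 5.4) = (34.900, 5.4000). On A1, L sits at bearing -90° from T; an 87° counterclockwise sweep puts E at bearing -3°, so E = T + 5.4·(cos -3°, sin -3°) = (40.293, 5.1174). A1 meets EA tangentially, so TE is at right angles to EA, so EA runs along (−sin -3°, cos -3°); with |EA| = 22.0, A = (41.444, 27.087). Then |SA| = |A − S| = 49.511.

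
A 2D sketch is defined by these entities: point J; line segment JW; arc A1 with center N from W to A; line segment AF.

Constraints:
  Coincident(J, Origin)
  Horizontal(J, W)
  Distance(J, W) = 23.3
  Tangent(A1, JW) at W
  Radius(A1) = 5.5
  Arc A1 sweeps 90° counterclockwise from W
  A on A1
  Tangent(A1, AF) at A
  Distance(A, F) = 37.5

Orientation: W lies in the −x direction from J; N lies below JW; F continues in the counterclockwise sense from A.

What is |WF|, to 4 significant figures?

43.35

J is at the origin; J and W share the same y with |JW| = 23.3 and W on the −x side, so W = (-23.30, 0.000). Since A1 is tangent to JW there, NW ⟂ JW, so N = W + (0, -5.5) = (-23.30, -5.500). On A1, W sits at bearing 90° from N; a 90° counterclockwise sweep puts A at bearing 180°, so A = N + 5.5·(cos 180°, sin 180°) = (-28.80, -5.500). Tangency of A1 to AF means the radius NA is perpendicular to AF, so AF runs along (−sin 180°, cos 180°); with |AF| = 37.5, F = (-28.80, -43.00). Then |WF| = |F − W| = 43.35.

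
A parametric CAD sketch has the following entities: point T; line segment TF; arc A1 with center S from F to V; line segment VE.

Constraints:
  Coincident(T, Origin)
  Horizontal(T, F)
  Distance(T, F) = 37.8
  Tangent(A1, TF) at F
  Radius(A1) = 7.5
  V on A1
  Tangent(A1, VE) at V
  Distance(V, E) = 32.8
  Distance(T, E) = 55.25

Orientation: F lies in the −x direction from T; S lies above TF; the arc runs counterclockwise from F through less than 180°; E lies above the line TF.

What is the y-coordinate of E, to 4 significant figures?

41.13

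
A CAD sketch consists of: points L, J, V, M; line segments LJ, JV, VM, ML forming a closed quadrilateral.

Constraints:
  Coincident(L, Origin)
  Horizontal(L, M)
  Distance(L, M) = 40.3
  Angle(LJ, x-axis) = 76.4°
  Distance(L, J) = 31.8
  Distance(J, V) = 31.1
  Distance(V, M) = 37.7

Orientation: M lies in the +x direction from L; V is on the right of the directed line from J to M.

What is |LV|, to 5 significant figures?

2.6077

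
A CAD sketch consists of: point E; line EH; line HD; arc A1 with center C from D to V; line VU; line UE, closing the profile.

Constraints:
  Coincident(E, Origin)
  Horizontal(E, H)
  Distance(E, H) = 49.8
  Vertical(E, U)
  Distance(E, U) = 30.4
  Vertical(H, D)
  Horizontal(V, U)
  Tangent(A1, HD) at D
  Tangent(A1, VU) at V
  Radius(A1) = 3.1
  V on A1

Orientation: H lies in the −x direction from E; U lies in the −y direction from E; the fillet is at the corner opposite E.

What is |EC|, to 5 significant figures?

54.094

E is at the origin; EH is horizontal with |EH| = 49.8 and H on the −x side, so H = (-49.800, 0.0000). E and U share the same x with |EU| = 30.4 and U on the −y side, so U = (0.0000, -30.400). The virtual corner opposite E is at (-49.800, -30.400). A1 meets HD tangentially, so CD is at right angles to HD and tangency of A1 to VU means the radius CV is perpendicular to VU, with radius 3.1, so the center C sits 3.1 in from both sides at C = (-46.700, -27.300). Then |EC| = |C − E| = 54.094.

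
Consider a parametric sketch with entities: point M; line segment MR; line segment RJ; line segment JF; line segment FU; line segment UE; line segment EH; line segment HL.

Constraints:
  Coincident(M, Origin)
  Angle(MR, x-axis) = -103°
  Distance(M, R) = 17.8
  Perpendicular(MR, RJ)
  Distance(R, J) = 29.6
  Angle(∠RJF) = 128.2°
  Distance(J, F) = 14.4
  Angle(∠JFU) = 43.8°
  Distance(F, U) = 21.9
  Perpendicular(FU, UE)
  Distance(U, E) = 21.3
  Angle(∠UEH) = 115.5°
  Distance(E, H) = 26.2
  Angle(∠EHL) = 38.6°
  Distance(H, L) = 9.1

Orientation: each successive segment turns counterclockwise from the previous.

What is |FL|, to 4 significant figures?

24.49

∠UEH = 115.5° gives EH at -30.50° from the x-axis; with |EH| = 26.2, H = (34.96, -47.59). ∠EHL = 38.6° gives HL at 110.9° from the x-axis; with |HL| = 9.1, L = (31.71, -39.09). Then |FL| = |L − F| = 24.49.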